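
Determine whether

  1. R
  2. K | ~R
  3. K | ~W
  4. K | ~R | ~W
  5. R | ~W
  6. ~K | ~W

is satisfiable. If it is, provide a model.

Unit clause (R) forces R = True.
In (K | ~R) only K is left, so K = True.
In (~K | ~W) only ~W is left, so W = False.
Check each clause:
  (R): R holds.
  (K | ~R): K holds.
  (K | ~W): K holds.
  (K | ~R | ~W): K holds.
  (R | ~W): R holds.
  (~K | ~W): ~W holds.
All clauses satisfied.

W = False; K = True; R = True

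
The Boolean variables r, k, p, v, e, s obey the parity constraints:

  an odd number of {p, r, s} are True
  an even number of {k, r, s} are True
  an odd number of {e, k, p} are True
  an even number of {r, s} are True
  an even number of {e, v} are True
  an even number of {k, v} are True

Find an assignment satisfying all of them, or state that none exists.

r = True, k = False, p = True, v = False, e = False, s = True

{p, r, s}: 3 true → odd ✓
{k, r, s}: 2 true → even ✓
{e, k, p}: 1 true → odd ✓
{r, s}: 2 true → even ✓
{e, v}: 0 true → even ✓
{k, v}: 0 true → even ✓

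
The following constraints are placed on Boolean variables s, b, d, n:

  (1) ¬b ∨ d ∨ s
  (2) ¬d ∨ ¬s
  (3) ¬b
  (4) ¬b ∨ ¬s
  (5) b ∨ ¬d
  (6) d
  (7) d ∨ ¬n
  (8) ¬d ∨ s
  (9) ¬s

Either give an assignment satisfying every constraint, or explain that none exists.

Case b = True:
  Clause (¬b) is falsified — contradiction.
Case b = False:
  (b ∨ ¬d) forces d = False.
  Clause (d) is falsified — contradiction.
Both cases fail, so the formula is unsatisfiable.

No satisfying assignment exists.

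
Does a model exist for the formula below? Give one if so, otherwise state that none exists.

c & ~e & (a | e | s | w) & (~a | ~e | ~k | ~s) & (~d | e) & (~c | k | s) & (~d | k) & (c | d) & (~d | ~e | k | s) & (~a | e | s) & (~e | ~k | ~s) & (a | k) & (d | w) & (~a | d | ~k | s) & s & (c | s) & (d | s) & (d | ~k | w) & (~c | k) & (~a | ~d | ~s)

k = True, d = False, w = True, s = True, a = False, e = False, c = True

Unit clause (c) forces c = True.
Unit clause (~e) forces e = False.
In (~d | e) only ~d is left, so d = False.
In (d | w) only w is left, so w = True.
Unit clause (s) forces s = True.
In (~c | k) only k is left, so k = True.
Set a = False.
All clauses satisfied.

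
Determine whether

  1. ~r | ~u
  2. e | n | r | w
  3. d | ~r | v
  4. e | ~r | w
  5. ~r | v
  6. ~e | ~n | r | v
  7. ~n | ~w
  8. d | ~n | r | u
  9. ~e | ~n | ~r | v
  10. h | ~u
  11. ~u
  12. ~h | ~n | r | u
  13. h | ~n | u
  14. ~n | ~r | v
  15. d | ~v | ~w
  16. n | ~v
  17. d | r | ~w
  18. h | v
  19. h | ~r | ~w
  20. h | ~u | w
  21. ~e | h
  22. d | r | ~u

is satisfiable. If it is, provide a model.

n = False, r = False, v = False, d = True, w = False, e = True, u = False, h = True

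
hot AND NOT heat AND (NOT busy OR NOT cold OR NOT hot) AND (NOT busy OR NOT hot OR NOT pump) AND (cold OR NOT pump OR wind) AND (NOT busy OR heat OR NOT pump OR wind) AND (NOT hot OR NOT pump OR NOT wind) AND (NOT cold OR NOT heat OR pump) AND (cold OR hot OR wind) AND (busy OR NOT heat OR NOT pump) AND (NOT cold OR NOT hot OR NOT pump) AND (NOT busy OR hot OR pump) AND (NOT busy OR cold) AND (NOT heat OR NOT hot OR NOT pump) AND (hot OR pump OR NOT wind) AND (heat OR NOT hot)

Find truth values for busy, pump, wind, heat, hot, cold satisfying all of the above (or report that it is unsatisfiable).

The formula is unsatisfiable.

Case heat = True:
  Clause (NOT heat) is falsified — contradiction.
Case heat = False:
  (hot) forces hot = True.
  Clause (heat OR NOT hot) is falsified — contradiction.
Both cases fail, so the formula is unsatisfiable.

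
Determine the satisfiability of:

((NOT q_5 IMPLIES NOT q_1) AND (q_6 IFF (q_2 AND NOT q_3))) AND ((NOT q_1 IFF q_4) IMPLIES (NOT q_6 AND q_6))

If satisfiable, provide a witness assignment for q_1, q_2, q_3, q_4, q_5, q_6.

q_1=F, q_2=F, q_3=T, q_4=F, q_5=T, q_6=F

  (NOT q_5 IMPLIES NOT q_1) AND (q_6 IFF (q_2 AND NOT q_3)) = True
    NOT q_5 IMPLIES NOT q_1 = True
      NOT q_5 = False
      NOT q_1 = True
    q_6 IFF (q_2 AND NOT q_3) = True
      q_2 AND NOT q_3 = False
        NOT q_3 = False
  (NOT q_1 IFF q_4) IMPLIES (NOT q_6 AND q_6) = True
    NOT q_1 IFF q_4 = False
      NOT q_1 = True
    NOT q_6 AND q_6 = False
      NOT q_6 = True
Both conjuncts True, so the formula holds.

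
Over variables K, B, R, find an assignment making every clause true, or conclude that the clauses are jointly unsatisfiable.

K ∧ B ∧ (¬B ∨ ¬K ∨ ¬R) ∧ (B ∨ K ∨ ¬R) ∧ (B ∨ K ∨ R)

Unit clause (K) forces K = True.
Unit clause (B) forces B = True.
In (¬B ∨ ¬K ∨ ¬R) only ¬R is left, so R = False.
Check each clause:
  (K): K holds.
  (B): B holds.
  (¬B ∨ ¬K ∨ ¬R): ¬R holds.
  (B ∨ K ∨ ¬R): B holds.
  (B ∨ K ∨ R): B holds.
All clauses satisfied.

K: True, B: True, R: False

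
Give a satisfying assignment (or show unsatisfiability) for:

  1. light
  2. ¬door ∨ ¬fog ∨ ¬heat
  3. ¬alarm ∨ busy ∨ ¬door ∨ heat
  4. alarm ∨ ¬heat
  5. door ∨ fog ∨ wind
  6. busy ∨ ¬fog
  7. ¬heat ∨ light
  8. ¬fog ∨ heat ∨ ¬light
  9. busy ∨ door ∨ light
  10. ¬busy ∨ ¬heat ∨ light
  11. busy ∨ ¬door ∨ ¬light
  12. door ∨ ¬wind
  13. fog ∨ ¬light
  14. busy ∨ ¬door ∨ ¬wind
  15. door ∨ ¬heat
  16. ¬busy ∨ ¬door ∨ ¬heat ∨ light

Unsatisfiable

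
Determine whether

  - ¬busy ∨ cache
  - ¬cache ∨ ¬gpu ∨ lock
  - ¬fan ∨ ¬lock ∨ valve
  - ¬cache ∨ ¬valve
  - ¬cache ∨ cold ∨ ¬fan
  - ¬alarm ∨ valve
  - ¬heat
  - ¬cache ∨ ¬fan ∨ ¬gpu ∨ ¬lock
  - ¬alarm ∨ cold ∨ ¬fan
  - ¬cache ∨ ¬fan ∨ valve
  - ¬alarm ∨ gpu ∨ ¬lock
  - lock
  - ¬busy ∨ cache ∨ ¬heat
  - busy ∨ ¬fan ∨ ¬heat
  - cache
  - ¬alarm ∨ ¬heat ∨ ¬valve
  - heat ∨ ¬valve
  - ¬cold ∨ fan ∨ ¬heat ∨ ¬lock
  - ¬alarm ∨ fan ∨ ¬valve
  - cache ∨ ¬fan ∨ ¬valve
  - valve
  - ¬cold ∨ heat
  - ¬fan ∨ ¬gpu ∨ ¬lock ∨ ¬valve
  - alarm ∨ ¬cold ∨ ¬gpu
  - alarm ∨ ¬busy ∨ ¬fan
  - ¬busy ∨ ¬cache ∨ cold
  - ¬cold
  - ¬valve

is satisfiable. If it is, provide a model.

Case valve = True:
  Clause (¬valve) is falsified — contradiction.
Case valve = False:
  Clause (valve) is falsified — contradiction.
Both cases fail, so the formula is unsatisfiable.

The formula is unsatisfiable.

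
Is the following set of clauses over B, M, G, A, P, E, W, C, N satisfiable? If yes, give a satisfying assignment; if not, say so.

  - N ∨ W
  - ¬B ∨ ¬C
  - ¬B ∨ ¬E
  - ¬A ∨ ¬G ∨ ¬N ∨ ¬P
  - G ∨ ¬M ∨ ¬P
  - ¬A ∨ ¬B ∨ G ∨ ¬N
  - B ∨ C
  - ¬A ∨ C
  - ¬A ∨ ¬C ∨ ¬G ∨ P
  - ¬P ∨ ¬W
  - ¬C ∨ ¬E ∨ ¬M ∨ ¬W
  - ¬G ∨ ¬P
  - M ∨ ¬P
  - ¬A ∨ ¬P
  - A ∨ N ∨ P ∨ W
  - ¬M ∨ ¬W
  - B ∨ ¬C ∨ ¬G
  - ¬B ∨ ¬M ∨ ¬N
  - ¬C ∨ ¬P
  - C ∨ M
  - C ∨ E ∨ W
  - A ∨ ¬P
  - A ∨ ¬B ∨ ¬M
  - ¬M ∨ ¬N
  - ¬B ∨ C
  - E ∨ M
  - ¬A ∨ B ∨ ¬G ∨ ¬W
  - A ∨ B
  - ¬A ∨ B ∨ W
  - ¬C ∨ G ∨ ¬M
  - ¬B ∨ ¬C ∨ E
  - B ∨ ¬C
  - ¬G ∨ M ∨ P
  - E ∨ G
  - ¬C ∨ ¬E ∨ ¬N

Case B = True:
  (¬B ∨ ¬C) forces C = False.
  Clause (¬B ∨ C) is falsified — contradiction.
Case B = False:
  (B ∨ C) forces C = True.
  Clause (B ∨ ¬C) is falsified — contradiction.
Both cases fail, so the formula is unsatisfiable.

UNSATISFIABLE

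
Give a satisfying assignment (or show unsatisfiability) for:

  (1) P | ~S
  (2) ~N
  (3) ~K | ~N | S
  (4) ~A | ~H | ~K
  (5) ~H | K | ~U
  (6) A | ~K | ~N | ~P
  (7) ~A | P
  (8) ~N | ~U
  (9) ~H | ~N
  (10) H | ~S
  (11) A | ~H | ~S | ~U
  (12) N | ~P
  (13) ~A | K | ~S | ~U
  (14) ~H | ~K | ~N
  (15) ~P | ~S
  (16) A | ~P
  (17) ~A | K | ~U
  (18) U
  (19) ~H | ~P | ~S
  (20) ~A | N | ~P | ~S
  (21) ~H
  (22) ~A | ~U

H = False; N = False; U = True; A = False; K = False; S = False; P = False

Unit clause (~N) forces N = False.
In (N | ~P) only ~P is left, so P = False.
Unit clause (U) forces U = True.
Unit clause (~H) forces H = False.
In (~A | ~U) only ~A is left, so A = False.
In (P | ~S) only ~S is left, so S = False.
Set K = False.
All clauses satisfied.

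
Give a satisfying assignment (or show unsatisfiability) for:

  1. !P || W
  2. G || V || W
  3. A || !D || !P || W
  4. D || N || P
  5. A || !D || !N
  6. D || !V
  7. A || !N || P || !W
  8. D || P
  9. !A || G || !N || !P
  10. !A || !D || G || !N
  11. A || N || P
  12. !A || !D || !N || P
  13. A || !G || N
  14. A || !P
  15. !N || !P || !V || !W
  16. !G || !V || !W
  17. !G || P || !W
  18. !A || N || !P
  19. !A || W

N: False; D: True; V: True; P: False; W: True; A: True; G: False

Set N = False.
Try D = False:
  (D || N || P) forces P = True.
  (!P || W) forces W = True.
  (D || !V) forces V = False.
  (A || !P) forces A = True.
  clause (!A || N || !P) is falsified — backtrack.
So D = True.
Set V = True.
Try P = True:
  (!P || W) forces W = True.
  (A || !P) forces A = True.
  clause (!A || N || !P) is falsified — backtrack.
So P = False.
  then (A || N || P) forces A = True.
  then (!A || W) forces W = True.
  then (!G || !V || !W) forces G = False.
All clauses satisfied.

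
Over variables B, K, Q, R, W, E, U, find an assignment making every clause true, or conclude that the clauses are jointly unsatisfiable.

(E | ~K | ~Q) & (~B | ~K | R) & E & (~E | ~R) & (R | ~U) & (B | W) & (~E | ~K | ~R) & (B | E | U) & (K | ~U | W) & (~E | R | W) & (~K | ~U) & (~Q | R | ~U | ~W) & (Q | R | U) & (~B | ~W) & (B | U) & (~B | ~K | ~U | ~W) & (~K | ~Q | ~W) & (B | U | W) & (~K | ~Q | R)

Case E = True:
  (~E | ~R) forces R = False.
  (R | ~U) forces U = False.
  (~E | R | W) forces W = True.
  (Q | R | U) forces Q = True.
  (~B | ~W) forces B = False.
  Clause (B | U) is falsified — contradiction.
Case E = False:
  Clause (E) is falsified — contradiction.
Both cases fail, so the formula is unsatisfiable.

Unsatisfiable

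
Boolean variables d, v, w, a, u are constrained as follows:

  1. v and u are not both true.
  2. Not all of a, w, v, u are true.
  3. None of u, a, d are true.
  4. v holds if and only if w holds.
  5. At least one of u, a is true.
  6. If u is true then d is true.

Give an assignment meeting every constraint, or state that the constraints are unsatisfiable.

Case a = True:
  Constraint (3) is violated (a=T) — contradiction.
Case a = False:
  (3) forces u = False.
  Constraint (5) is violated (u=F, a=F) — contradiction.
Both cases fail — unsatisfiable.

Unsatisfiable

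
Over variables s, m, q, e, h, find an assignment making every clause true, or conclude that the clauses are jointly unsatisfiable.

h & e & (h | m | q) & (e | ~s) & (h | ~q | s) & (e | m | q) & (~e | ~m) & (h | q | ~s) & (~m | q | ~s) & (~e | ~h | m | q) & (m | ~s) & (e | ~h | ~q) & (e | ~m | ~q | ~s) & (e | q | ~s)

s = False, m = False, q = True, e = True, h = True

Unit clause (h) forces h = True.
Unit clause (e) forces e = True.
In (~e | ~m) only ~m is left, so m = False.
In (~e | ~h | m | q) only q is left, so q = True.
In (m | ~s) only ~s is left, so s = False.
All clauses satisfied.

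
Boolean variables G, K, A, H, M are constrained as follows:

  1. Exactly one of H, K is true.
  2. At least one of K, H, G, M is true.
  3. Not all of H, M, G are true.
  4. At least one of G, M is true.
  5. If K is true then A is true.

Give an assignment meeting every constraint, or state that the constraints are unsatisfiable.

G = False, K = True, A = True, H = False, M = True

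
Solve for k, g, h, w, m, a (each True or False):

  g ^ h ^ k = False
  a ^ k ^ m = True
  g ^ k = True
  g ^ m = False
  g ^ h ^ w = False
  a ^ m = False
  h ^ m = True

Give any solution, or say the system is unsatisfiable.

k = True; g = False; h = True; w = True; m = False; a = False

g ^ h ^ k = F ^ T ^ T = False ✓
a ^ k ^ m = F ^ T ^ F = True ✓
g ^ k = F ^ T = True ✓
g ^ m = F ^ F = False ✓
g ^ h ^ w = F ^ T ^ T = False ✓
a ^ m = F ^ F = False ✓
h ^ m = T ^ F = True ✓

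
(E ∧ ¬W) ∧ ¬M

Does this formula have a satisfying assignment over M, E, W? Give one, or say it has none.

M: False; E: True; W: False

  E ∧ ¬W = True
    ¬W = True
  ¬M = True
Both conjuncts True, so the formula holds.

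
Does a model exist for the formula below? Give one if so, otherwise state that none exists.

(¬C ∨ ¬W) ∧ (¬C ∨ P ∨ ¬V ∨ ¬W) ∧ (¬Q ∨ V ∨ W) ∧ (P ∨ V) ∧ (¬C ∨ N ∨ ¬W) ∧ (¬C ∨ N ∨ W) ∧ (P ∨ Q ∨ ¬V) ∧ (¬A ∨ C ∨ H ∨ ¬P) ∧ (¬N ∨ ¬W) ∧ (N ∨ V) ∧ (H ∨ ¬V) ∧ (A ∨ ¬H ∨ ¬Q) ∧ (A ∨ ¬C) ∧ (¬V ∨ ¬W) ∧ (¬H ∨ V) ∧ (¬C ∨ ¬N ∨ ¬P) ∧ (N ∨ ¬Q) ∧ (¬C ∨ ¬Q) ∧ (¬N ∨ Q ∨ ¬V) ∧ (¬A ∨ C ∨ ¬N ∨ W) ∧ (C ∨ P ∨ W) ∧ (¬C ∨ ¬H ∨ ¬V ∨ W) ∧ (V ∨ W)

V = True, A = True, Q = False, W = False, N = False, H = True, C = False, P = True

Try V = False:
  (P ∨ V) forces P = True.
  (N ∨ V) forces N = True.
  (¬N ∨ ¬W) forces W = False.
  clause (V ∨ W) is falsified — backtrack.
So V = True.
  then (H ∨ ¬V) forces H = True.
  then (¬V ∨ ¬W) forces W = False.
  then (¬C ∨ ¬H ∨ ¬V ∨ W) forces C = False.
  then (C ∨ P ∨ W) forces P = True.
Set A = True.
  then (¬A ∨ C ∨ ¬N ∨ W) forces N = False.
  then (N ∨ ¬Q) forces Q = False.
All clauses satisfied.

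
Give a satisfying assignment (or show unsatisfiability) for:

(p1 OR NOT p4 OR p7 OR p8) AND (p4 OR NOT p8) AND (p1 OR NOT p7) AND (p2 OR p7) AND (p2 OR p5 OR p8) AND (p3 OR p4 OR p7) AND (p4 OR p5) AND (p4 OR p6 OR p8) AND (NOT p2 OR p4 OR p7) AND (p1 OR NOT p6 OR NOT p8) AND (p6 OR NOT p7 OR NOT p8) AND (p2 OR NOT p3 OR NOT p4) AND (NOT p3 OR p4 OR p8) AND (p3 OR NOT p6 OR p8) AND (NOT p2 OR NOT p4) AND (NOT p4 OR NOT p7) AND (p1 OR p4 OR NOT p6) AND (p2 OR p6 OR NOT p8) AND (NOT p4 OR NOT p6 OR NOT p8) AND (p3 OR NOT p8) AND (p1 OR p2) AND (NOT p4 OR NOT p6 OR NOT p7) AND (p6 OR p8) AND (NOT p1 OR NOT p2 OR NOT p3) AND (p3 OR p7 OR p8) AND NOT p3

Case p3 = True:
  Clause (NOT p3) is falsified — contradiction.
Case p3 = False:
  (p3 OR NOT p8) forces p8 = False.
  (p3 OR NOT p6 OR p8) forces p6 = False.
  Clause (p6 OR p8) is falsified — contradiction.
Both cases fail, so the formula is unsatisfiable.

Unsatisfiable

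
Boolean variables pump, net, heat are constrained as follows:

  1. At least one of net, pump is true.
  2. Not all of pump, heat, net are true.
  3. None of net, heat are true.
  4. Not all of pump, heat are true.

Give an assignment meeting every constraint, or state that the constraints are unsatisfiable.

pump=T; net=F; heat=F

  (1) {net, pump}: 1 true — at least one ✓
  (2) {pump, heat, net}: 1/3 true — not all ✓
  (3) {net, heat}: 0 true — none ✓
  (4) {pump, heat}: 1/2 true — not all ✓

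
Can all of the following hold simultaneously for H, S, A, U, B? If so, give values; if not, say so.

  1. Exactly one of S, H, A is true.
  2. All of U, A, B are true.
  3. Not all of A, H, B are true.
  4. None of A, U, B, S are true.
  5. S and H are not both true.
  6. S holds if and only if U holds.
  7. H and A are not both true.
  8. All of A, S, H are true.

Unsatisfiable

Case S = True:
  Constraint (4) is violated (S=T) — contradiction.
Case S = False:
  Constraint (8) is violated (S=F) — contradiction.
Both cases fail — unsatisfiable.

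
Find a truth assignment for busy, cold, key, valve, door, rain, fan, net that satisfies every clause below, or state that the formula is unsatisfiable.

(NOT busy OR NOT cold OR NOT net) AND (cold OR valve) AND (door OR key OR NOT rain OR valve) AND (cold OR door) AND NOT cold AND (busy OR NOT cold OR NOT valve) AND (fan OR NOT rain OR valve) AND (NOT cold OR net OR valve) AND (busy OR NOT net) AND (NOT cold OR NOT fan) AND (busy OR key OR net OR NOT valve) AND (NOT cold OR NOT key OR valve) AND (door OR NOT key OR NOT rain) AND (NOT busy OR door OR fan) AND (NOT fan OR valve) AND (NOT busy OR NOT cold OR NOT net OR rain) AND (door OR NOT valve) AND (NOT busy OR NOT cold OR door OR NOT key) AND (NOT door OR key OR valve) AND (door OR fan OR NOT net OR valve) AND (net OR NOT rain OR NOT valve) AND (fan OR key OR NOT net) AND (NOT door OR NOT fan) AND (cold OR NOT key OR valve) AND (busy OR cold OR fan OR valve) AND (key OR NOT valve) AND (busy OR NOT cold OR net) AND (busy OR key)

Unit clause (NOT cold) forces cold = False.
In (cold OR valve) only valve is left, so valve = True.
In (cold OR door) only door is left, so door = True.
In (NOT door OR NOT fan) only NOT fan is left, so fan = False.
In (key OR NOT valve) only key is left, so key = True.
Set busy = True.
Set rain = False.
Set net = True.
All clauses satisfied.

busy: True; cold: False; key: True; valve: True; door: True; rain: False; fan: False; net: True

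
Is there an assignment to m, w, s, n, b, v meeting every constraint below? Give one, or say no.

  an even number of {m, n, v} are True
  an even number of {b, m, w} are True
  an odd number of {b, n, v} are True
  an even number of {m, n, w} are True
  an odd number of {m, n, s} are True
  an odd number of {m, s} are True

m: True, w: True, s: False, n: False, b: False, v: True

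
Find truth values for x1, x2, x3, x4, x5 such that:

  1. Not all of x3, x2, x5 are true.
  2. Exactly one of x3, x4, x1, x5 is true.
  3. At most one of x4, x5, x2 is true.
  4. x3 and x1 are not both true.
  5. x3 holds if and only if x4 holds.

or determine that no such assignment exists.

x1 = True, x2 = False, x3 = False, x4 = False, x5 = False

  (1) {x3, x2, x5}: 0/3 true — not all ✓
  (2) {x3, x4, x1, x5}: 1 true — exactly one ✓
  (3) {x4, x5, x2}: 0 true — at most one ✓
  (4) x3=F, x1=T — not both ✓
  (5) x3=F, x4=F — same ✓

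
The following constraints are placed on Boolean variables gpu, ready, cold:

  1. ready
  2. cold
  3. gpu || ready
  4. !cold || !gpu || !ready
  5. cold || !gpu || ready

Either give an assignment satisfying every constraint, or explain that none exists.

gpu = False, ready = True, cold = True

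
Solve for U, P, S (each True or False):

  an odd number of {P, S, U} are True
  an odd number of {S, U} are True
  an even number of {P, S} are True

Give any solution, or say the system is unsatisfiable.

U: True, P: False, S: False

{P, S, U}: 1 true → odd ✓
{S, U}: 1 true → odd ✓
{P, S}: 0 true → even ✓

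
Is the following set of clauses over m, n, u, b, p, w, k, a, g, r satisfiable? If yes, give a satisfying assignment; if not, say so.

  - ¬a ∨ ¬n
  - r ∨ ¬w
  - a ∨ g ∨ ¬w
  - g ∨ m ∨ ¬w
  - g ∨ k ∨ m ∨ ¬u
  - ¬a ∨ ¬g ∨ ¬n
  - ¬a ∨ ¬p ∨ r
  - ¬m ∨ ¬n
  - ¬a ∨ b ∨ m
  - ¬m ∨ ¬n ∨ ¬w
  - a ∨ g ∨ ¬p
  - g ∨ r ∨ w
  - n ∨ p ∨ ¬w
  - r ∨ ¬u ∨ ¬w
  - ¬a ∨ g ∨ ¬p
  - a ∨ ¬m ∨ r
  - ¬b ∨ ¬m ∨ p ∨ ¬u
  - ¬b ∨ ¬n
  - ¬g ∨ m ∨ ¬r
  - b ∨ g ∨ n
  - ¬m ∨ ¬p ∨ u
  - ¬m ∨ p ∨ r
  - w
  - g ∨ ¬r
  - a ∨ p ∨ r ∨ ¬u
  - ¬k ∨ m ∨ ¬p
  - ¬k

Unit clause (w) forces w = True.
Unit clause (¬k) forces k = False.
In (r ∨ ¬w) only r is left, so r = True.
In (g ∨ ¬r) only g is left, so g = True.
In (¬g ∨ m ∨ ¬r) only m is left, so m = True.
In (¬m ∨ ¬n) only ¬n is left, so n = False.
In (n ∨ p ∨ ¬w) only p is left, so p = True.
In (¬m ∨ ¬p ∨ u) only u is left, so u = True.
Set b = True.
Set a = True.
All clauses satisfied.

m: True, n: False, u: True, b: True, p: True, w: True, k: False, a: True, g: True, r: True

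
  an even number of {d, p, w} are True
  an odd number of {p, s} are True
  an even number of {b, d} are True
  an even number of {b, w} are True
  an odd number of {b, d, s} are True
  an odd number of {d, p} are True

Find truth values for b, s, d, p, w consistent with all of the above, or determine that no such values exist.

b = True; s = True; d = True; p = False; w = True

{d, p, w}: 2 true → even ✓
{p, s}: 1 true → odd ✓
{b, d}: 2 true → even ✓
{b, w}: 2 true → even ✓
{b, d, s}: 3 true → odd ✓
{d, p}: 1 true → odd ✓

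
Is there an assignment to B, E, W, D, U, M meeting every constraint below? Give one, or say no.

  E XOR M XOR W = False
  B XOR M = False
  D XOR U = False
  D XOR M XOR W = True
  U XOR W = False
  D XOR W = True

Adding constraints 3, 5, 6 mod 2: every variable appears an even number of times on the left, so the left side is 0.
But the right sides sum to 1 (mod 2). 0 ≠ 1 — the system is inconsistent.

The formula is unsatisfiable.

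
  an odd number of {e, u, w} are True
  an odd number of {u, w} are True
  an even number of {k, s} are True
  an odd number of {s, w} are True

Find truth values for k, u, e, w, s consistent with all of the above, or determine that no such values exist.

k = False; u = False; e = False; w = True; s = False

{e, u, w}: 1 true → odd ✓
{u, w}: 1 true → odd ✓
{k, s}: 0 true → even ✓
{s, w}: 1 true → odd ✓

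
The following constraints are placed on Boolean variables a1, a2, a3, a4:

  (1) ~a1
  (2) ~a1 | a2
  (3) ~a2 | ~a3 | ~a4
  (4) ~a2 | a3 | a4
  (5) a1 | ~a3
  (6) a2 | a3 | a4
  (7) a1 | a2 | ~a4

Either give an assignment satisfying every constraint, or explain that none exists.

a1 = False, a2 = True, a3 = False, a4 = True

Unit clause (~a1) forces a1 = False.
In (a1 | ~a3) only ~a3 is left, so a3 = False.
Try a2 = False:
  (a2 | a3 | a4) forces a4 = True.
  clause (a1 | a2 | ~a4) is falsified — backtrack.
So a2 = True.
  then (~a2 | a3 | a4) forces a4 = True.
Check each clause:
  (~a1): ~a1 holds.
  (~a1 | a2): ~a1 holds.
  (~a2 | ~a3 | ~a4): ~a3 holds.
  (~a2 | a3 | a4): a4 holds.
  (a1 | ~a3): ~a3 holds.
  (a2 | a3 | a4): a2 holds.
  (a1 | a2 | ~a4): a2 holds.
All clauses satisfied.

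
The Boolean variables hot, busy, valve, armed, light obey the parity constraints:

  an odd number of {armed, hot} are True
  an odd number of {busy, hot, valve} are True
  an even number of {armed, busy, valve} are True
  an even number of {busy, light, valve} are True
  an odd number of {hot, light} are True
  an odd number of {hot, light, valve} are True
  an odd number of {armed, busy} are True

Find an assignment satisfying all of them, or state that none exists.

Adding constraints 1, 4, 6, 7 mod 2: every variable appears an even number of times on the left, so the left side is 0.
But the right sides sum to 1 (mod 2). 0 ≠ 1 — the system is inconsistent.

UNSATISFIABLE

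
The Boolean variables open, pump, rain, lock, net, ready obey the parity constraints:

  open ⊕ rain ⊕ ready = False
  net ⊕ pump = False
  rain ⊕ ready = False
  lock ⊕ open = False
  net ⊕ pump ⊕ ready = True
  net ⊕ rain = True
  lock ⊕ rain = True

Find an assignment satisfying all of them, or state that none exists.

open = False, pump = False, rain = True, lock = False, net = False, ready = True

open ⊕ rain ⊕ ready = F ⊕ T ⊕ T = False ✓
net ⊕ pump = F ⊕ F = False ✓
rain ⊕ ready = T ⊕ T = False ✓
lock ⊕ open = F ⊕ F = False ✓
net ⊕ pump ⊕ ready = F ⊕ F ⊕ T = True ✓
net ⊕ rain = F ⊕ T = True ✓
lock ⊕ rain = F ⊕ T = True ✓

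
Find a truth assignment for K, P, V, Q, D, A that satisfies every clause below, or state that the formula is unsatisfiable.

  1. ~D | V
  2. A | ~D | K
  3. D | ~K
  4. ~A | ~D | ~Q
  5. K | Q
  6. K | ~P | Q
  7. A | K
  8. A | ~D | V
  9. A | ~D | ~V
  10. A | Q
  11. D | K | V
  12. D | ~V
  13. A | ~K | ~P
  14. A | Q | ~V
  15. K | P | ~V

Try K = False:
  (K | Q) forces Q = True.
  (A | K) forces A = True.
  (~A | ~D | ~Q) forces D = False.
  (D | K | V) forces V = True.
  clause (D | ~V) is falsified — backtrack.
So K = True.
  then (D | ~K) forces D = True.
  then (~D | V) forces V = True.
  then (A | ~D | ~V) forces A = True.
  then (~A | ~D | ~Q) forces Q = False.
Set P = False.
All clauses satisfied.

K = True, P = False, V = True, Q = False, D = True, A = True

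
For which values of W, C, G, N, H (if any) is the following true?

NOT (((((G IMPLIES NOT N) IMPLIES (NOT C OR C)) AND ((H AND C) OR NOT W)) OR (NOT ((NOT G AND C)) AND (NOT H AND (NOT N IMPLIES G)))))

W = True, C = False, G = False, N = True, H = True

  NOT (((((G IMPLIES NOT N) IMPLIES (NOT C OR C)) AND ((H AND C) OR NOT W)) OR (NOT ((NOT G AND C)) AND (NOT H AND (NOT N IMPLIES G))))) = True
    (((G IMPLIES NOT N) IMPLIES (NOT C OR C)) AND ((H AND C) OR NOT W)) OR (NOT ((NOT G AND C)) AND (NOT H AND (NOT N IMPLIES G))) = False
      ((G IMPLIES NOT N) IMPLIES (NOT C OR C)) AND ((H AND C) OR NOT W) = False
        (G IMPLIES NOT N) IMPLIES (NOT C OR C) = True
          G IMPLIES NOT N = True
            NOT N = False
          NOT C OR C = True
            NOT C = True
        (H AND C) OR NOT W = False
          H AND C = False
          NOT W = False
      NOT ((NOT G AND C)) AND (NOT H AND (NOT N IMPLIES G)) = False
        NOT ((NOT G AND C)) = True
          NOT G AND C = False
            NOT G = True
        NOT H AND (NOT N IMPLIES G) = False
          NOT H = False
          NOT N IMPLIES G = True
            NOT N = False
The formula evaluates to True.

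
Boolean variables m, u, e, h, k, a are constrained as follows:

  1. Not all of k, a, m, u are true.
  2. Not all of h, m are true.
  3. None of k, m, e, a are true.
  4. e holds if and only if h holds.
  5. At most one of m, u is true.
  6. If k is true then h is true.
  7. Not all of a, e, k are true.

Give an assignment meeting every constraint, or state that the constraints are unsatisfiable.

m = False, u = False, e = False, h = False, k = False, a = False

  (1) {k, a, m, u}: 0/4 true — not all ✓
  (2) {h, m}: 0/2 true — not all ✓
  (3) {k, m, e, a}: 0 true — none ✓
  (4) e=F, h=F — same ✓
  (5) {m, u}: 0 true — at most one ✓
  (6) k=F ⇒ h: vacuous ✓
  (7) {a, e, k}: 0/3 true — not all ✓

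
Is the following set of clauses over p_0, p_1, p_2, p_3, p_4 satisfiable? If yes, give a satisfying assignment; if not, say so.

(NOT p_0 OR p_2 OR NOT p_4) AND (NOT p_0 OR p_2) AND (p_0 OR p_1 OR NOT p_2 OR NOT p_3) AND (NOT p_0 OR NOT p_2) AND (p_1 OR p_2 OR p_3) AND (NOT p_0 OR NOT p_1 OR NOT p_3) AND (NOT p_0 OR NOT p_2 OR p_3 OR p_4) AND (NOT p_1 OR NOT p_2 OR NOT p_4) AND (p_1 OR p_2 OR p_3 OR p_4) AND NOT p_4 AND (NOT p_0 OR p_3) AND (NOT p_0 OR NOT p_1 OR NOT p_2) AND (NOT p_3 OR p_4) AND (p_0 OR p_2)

Unit clause (NOT p_4) forces p_4 = False.
In (NOT p_3 OR p_4) only NOT p_3 is left, so p_3 = False.
In (NOT p_0 OR p_3) only NOT p_0 is left, so p_0 = False.
In (p_0 OR p_2) only p_2 is left, so p_2 = True.
Set p_1 = True.
All clauses satisfied.

p_0 = False, p_1 = True, p_2 = True, p_3 = False, p_4 = False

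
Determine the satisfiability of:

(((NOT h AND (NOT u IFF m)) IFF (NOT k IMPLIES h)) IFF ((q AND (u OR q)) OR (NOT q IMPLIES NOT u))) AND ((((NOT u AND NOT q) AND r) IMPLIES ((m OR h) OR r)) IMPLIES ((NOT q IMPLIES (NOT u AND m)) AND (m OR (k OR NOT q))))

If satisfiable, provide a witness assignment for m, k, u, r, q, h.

m: True, k: False, u: True, r: True, q: True, h: False

  ((NOT h AND (NOT u IFF m)) IFF (NOT k IMPLIES h)) IFF ((q AND (u OR q)) OR (NOT q IMPLIES NOT u)) = True
    (NOT h AND (NOT u IFF m)) IFF (NOT k IMPLIES h) = True
      NOT h AND (NOT u IFF m) = False
        NOT h = True
        NOT u IFF m = False
          NOT u = False
      NOT k IMPLIES h = False
        NOT k = True
    (q AND (u OR q)) OR (NOT q IMPLIES NOT u) = True
      q AND (u OR q) = True
        u OR q = True
      NOT q IMPLIES NOT u = True
        NOT q = False
        NOT u = False
  (((NOT u AND NOT q) AND r) IMPLIES ((m OR h) OR r)) IMPLIES ((NOT q IMPLIES (NOT u AND m)) AND (m OR (k OR NOT q))) = True
    ((NOT u AND NOT q) AND r) IMPLIES ((m OR h) OR r) = True
      (NOT u AND NOT q) AND r = False
        NOT u AND NOT q = False
          NOT u = False
          NOT q = False
      (m OR h) OR r = True
        m OR h = True
    (NOT q IMPLIES (NOT u AND m)) AND (m OR (k OR NOT q)) = True
      NOT q IMPLIES (NOT u AND m) = True
        NOT q = False
        NOT u AND m = False
          NOT u = False
      m OR (k OR NOT q) = True
        k OR NOT q = False
          NOT q = False
Both conjuncts True, so the formula holds.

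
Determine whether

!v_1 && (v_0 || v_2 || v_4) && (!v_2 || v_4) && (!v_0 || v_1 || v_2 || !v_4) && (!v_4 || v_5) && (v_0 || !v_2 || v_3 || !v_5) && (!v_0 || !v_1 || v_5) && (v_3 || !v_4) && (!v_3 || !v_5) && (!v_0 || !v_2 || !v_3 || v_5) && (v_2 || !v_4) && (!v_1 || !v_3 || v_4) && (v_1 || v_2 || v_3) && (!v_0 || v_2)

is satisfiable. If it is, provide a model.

Unsatisfiable — no assignment works.

Case v_4 = True:
  (!v_1) forces v_1 = False.
  (!v_4 || v_5) forces v_5 = True.
  (v_3 || !v_4) forces v_3 = True.
  Clause (!v_3 || !v_5) is falsified — contradiction.
Case v_4 = False:
  (!v_1) forces v_1 = False.
  (!v_2 || v_4) forces v_2 = False.
  (v_0 || v_2 || v_4) forces v_0 = True.
  Clause (!v_0 || v_2) is falsified — contradiction.
Both cases fail, so the formula is unsatisfiable.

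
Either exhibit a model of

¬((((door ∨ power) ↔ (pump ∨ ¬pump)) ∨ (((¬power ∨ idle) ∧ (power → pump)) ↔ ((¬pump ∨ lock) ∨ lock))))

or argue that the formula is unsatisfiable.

lock=F, idle=F, power=F, door=F, pump=T

  ¬((((door ∨ power) ↔ (pump ∨ ¬pump)) ∨ (((¬power ∨ idle) ∧ (power → pump)) ↔ ((¬pump ∨ lock) ∨ lock)))) = True
    ((door ∨ power) ↔ (pump ∨ ¬pump)) ∨ (((¬power ∨ idle) ∧ (power → pump)) ↔ ((¬pump ∨ lock) ∨ lock)) = False
      (door ∨ power) ↔ (pump ∨ ¬pump) = False
        door ∨ power = False
        pump ∨ ¬pump = True
          ¬pump = False
      ((¬power ∨ idle) ∧ (power → pump)) ↔ ((¬pump ∨ lock) ∨ lock) = False
        (¬power ∨ idle) ∧ (power → pump) = True
          ¬power ∨ idle = True
            ¬power = True
          power → pump = True
        (¬pump ∨ lock) ∨ lock = False
          ¬pump ∨ lock = False
            ¬pump = False
The formula evaluates to True.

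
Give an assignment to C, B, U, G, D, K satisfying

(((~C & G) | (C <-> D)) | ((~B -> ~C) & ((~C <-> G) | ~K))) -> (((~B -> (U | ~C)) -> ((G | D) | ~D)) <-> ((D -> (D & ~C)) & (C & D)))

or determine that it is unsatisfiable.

C = True, B = False, U = False, G = True, D = False, K = True

  (((~C & G) | (C <-> D)) | ((~B -> ~C) & ((~C <-> G) | ~K))) -> (((~B -> (U | ~C)) -> ((G | D) | ~D)) <-> ((D -> (D & ~C)) & (C & D))) = True
    ((~C & G) | (C <-> D)) | ((~B -> ~C) & ((~C <-> G) | ~K)) = False
      (~C & G) | (C <-> D) = False
        ~C & G = False
          ~C = False
        C <-> D = False
      (~B -> ~C) & ((~C <-> G) | ~K) = False
        ~B -> ~C = False
          ~B = True
          ~C = False
        (~C <-> G) | ~K = False
          ~C <-> G = False
            ~C = False
          ~K = False
    ((~B -> (U | ~C)) -> ((G | D) | ~D)) <-> ((D -> (D & ~C)) & (C & D)) = False
      (~B -> (U | ~C)) -> ((G | D) | ~D) = True
        ~B -> (U | ~C) = False
          ~B = True
          U | ~C = False
            ~C = False
        (G | D) | ~D = True
          G | D = True
          ~D = True
      (D -> (D & ~C)) & (C & D) = False
        D -> (D & ~C) = True
          D & ~C = False
            ~C = False
        C & D = False
The formula evaluates to True.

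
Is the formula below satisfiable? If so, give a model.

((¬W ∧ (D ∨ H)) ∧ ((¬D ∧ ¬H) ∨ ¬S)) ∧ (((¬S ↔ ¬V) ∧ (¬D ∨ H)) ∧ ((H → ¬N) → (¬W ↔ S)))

D: True, N: True, H: True, W: False, V: False, S: False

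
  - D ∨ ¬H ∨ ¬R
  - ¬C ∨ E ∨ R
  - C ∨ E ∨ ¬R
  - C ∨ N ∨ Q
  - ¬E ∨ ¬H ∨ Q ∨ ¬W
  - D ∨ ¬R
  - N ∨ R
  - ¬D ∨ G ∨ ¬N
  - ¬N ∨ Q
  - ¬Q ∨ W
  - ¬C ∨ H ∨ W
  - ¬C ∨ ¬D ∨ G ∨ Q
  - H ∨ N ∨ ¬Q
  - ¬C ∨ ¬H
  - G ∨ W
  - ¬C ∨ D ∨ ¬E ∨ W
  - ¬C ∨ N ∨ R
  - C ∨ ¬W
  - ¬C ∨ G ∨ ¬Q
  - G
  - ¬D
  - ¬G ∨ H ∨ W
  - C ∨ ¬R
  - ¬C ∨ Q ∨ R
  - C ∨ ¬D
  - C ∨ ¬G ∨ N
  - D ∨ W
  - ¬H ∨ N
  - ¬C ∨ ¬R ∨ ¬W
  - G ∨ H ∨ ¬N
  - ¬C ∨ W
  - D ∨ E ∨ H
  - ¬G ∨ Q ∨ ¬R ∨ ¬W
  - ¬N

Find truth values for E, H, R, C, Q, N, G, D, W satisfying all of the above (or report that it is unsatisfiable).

Case R = True:
  (D ∨ ¬R) forces D = True.
  Clause (¬D) is falsified — contradiction.
Case R = False:
  (N ∨ R) forces N = True.
  Clause (¬N) is falsified — contradiction.
Both cases fail, so the formula is unsatisfiable.

UNSATISFIABLE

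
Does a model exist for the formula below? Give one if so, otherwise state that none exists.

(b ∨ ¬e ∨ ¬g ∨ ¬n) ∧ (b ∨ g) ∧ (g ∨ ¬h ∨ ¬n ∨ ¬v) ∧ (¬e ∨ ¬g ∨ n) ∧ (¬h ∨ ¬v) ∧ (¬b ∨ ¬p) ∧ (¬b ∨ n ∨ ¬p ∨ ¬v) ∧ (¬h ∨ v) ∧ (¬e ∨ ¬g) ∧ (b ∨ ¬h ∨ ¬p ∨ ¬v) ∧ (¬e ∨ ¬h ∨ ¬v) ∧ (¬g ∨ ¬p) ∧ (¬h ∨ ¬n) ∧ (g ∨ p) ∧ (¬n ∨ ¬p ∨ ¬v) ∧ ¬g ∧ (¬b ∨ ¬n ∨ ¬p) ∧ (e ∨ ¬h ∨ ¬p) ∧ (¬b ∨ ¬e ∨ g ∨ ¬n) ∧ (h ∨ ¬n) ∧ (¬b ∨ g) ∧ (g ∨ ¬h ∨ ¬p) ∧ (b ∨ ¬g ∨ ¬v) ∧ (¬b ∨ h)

Unsatisfiable — no assignment works.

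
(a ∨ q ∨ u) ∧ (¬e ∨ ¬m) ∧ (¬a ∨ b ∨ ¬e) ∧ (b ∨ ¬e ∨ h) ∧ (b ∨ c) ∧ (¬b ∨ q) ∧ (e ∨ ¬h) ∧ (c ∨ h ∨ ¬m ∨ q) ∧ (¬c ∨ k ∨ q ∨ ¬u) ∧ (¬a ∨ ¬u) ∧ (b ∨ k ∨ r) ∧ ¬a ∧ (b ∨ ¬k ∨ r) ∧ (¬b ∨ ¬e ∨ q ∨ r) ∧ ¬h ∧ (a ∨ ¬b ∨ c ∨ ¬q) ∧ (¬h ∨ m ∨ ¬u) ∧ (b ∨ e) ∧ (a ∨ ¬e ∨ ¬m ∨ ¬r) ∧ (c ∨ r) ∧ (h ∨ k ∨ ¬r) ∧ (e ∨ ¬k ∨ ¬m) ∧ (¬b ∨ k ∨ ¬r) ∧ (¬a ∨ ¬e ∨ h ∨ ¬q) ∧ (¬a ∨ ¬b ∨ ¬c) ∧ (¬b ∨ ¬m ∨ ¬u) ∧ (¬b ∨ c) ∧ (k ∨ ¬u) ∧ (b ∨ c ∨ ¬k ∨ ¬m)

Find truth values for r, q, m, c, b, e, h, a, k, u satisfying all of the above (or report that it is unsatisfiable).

r=F, q=T, m=F, c=T, b=T, e=T, h=F, a=F, k=F, u=F

Unit clause (¬a) forces a = False.
Unit clause (¬h) forces h = False.
Set r = False.
  then (c ∨ r) forces c = True.
Try q = False:
  (a ∨ q ∨ u) forces u = True.
  (¬b ∨ q) forces b = False.
  (b ∨ ¬e ∨ h) forces e = False.
  clause (b ∨ e) is falsified — backtrack.
So q = True.
Set m = False.
Try b = False:
  (b ∨ ¬e ∨ h) forces e = False.
  clause (b ∨ e) is falsified — backtrack.
So b = True.
Set e = True.
Set k = False.
  then (k ∨ ¬u) forces u = False.
All clauses satisfied.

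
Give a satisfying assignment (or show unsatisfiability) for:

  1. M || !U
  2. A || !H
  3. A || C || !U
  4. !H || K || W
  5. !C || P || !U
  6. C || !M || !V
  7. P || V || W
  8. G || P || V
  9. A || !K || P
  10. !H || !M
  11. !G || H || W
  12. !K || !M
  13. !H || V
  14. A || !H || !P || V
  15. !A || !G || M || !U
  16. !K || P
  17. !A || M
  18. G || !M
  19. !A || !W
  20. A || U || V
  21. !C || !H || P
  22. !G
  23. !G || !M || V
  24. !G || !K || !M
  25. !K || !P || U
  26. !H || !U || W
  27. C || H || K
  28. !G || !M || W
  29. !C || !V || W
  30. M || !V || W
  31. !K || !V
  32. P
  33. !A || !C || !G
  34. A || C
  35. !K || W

W=T; A=F; P=T; U=F; V=T; H=F; G=F; M=F; K=F; C=T

Unit clause (!G) forces G = False.
Unit clause (P) forces P = True.
In (G || !M) only !M is left, so M = False.
In (M || !U) only !U is left, so U = False.
In (!A || M) only !A is left, so A = False.
In (A || U || V) only V is left, so V = True.
In (!K || !P || U) only !K is left, so K = False.
In (M || !V || W) only W is left, so W = True.
In (A || C) only C is left, so C = True.
In (A || !H) only !H is left, so H = False.
All clauses satisfied.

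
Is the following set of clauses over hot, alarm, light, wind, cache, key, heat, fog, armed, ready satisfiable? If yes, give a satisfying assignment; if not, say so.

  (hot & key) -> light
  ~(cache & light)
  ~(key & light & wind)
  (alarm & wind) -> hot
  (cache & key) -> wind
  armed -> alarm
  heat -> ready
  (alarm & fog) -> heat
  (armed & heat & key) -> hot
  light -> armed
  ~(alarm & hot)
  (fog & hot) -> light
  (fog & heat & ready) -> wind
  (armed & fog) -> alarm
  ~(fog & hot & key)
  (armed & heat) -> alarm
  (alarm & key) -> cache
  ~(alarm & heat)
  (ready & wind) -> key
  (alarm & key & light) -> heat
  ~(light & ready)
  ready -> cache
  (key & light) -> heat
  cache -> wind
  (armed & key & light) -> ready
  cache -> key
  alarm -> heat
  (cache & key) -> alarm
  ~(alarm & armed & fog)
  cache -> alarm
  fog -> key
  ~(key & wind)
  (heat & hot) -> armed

Set hot = False.
Try alarm = True:
  (~alarm | heat) forces heat = True.
  clause (~alarm | ~heat) is falsified — backtrack.
So alarm = False.
  then (alarm | ~armed) forces armed = False.
  then (armed | ~light) forces light = False.
  then (alarm | ~cache) forces cache = False.
  then (cache | ~ready) forces ready = False.
  then (~heat | ready) forces heat = False.
Set wind = False.
Set key = True.
Set fog = False.
All clauses satisfied.

hot = False, alarm = False, light = False, wind = False, cache = False, key = True, heat = False, fog = False, armed = False, ready = False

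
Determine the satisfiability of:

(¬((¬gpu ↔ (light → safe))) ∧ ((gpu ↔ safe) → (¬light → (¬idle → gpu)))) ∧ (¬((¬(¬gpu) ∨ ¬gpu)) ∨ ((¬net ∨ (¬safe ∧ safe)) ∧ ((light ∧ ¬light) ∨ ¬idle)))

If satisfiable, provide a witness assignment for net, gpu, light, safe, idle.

net=F, gpu=F, light=T, safe=F, idle=F

  ¬((¬gpu ↔ (light → safe))) ∧ ((gpu ↔ safe) → (¬light → (¬idle → gpu))) = True
    ¬((¬gpu ↔ (light → safe))) = True
      ¬gpu ↔ (light → safe) = False
        ¬gpu = True
        light → safe = False
    (gpu ↔ safe) → (¬light → (¬idle → gpu)) = True
      gpu ↔ safe = True
      ¬light → (¬idle → gpu) = True
        ¬light = False
        ¬idle → gpu = False
          ¬idle = True
  ¬((¬(¬gpu) ∨ ¬gpu)) ∨ ((¬net ∨ (¬safe ∧ safe)) ∧ ((light ∧ ¬light) ∨ ¬idle)) = True
    ¬((¬(¬gpu) ∨ ¬gpu)) = False
      ¬(¬gpu) ∨ ¬gpu = True
        ¬(¬gpu) = False
          ¬gpu = True
        ¬gpu = True
    (¬net ∨ (¬safe ∧ safe)) ∧ ((light ∧ ¬light) ∨ ¬idle) = True
      ¬net ∨ (¬safe ∧ safe) = True
        ¬net = True
        ¬safe ∧ safe = False
          ¬safe = True
      (light ∧ ¬light) ∨ ¬idle = True
        light ∧ ¬light = False
          ¬light = False
        ¬idle = True
Both conjuncts True, so the formula holds.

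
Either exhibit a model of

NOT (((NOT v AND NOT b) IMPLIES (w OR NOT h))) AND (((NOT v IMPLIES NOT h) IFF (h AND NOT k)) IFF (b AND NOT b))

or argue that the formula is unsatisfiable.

w = False; v = False; b = False; k = False; h = True

  NOT (((NOT v AND NOT b) IMPLIES (w OR NOT h))) = True
    (NOT v AND NOT b) IMPLIES (w OR NOT h) = False
      NOT v AND NOT b = True
        NOT v = True
        NOT b = True
      w OR NOT h = False
        NOT h = False
  ((NOT v IMPLIES NOT h) IFF (h AND NOT k)) IFF (b AND NOT b) = True
    (NOT v IMPLIES NOT h) IFF (h AND NOT k) = False
      NOT v IMPLIES NOT h = False
        NOT v = True
        NOT h = False
      h AND NOT k = True
        NOT k = True
    b AND NOT b = False
      NOT b = True
Both conjuncts True, so the formula holds.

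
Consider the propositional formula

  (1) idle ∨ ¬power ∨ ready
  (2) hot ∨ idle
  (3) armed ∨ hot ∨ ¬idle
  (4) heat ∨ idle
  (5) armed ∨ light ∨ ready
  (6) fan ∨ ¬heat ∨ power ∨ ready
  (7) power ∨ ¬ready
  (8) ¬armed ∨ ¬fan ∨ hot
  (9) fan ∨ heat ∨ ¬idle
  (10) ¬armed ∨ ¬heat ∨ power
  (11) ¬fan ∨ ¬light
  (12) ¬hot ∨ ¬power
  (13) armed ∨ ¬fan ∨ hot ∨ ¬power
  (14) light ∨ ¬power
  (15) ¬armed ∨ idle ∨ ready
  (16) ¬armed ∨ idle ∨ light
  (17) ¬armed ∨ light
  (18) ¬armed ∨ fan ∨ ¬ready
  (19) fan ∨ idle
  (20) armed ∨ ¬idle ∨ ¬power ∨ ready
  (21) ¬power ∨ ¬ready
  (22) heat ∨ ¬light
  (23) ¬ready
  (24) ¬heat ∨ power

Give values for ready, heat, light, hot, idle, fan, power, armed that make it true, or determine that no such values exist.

Unit clause (¬ready) forces ready = False.
Try heat = False:
  (heat ∨ idle) forces idle = True.
  (fan ∨ heat ∨ ¬idle) forces fan = True.
  (¬fan ∨ ¬light) forces light = False.
  (armed ∨ light ∨ ready) forces armed = True.
  clause (¬armed ∨ light) is falsified — backtrack.
So heat = True.
  then (¬heat ∨ power) forces power = True.
  then (idle ∨ ¬power ∨ ready) forces idle = True.
  then (¬hot ∨ ¬power) forces hot = False.
  then (light ∨ ¬power) forces light = True.
  then (armed ∨ ¬idle ∨ ¬power ∨ ready) forces armed = True.
  then (¬armed ∨ ¬fan ∨ hot) forces fan = False.
All clauses satisfied.

ready = False, heat = True, light = True, hot = False, idle = True, fan = False, power = True, armed = True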